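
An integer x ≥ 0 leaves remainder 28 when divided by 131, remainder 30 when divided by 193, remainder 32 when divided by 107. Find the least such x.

310760

From x ≡ 28 (mod 131) write x = 28 + 131t. Substituting into x ≡ 30 (mod 193) gives 131t ≡ 2 (mod 193), and since 131⁻¹ ≡ 28 (mod 193), t ≡ 56. Hence x ≡ 28 + 131·56 = 7364 (mod 25283).
From x ≡ 7364 (mod 25283) write x = 7364 + 25283t. Substituting into x ≡ 32 (mod 107) gives 25283t ≡ 51 (mod 107), and since 31⁻¹ ≡ 38 (mod 107), t ≡ 12. Hence x ≡ 7364 + 25283·12 = 310760 (mod 2705281).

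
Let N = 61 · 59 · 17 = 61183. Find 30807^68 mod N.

Mod 61: 30807 ≡ 2; by Fermat, exponent reduces to 68 mod 60 = 8; 2^8 ≡ 12 (mod 61).
Mod 59: 30807 ≡ 9; by Fermat, exponent reduces to 68 mod 58 = 10; 9^10 ≡ 41 (mod 59).
Mod 17: 30807 ≡ 3; by Fermat, exponent reduces to 68 mod 16 = 4; 3^4 ≡ 13 (mod 17).
Combine by CRT: x ≡ 12 (mod 61), x ≡ 41 (mod 59), x ≡ 13 (mod 17) ⇒ x ≡ 49483 (mod 61183).

49483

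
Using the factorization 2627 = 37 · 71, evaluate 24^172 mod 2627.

2512

Mod 37: 24 ≡ 24; by Fermat, exponent reduces to 172 mod 36 = 28; 24^28 ≡ 33 (mod 37).
Mod 71: 24 ≡ 24; by Fermat, exponent reduces to 172 mod 70 = 32; 24^32 ≡ 27 (mod 71).
Combine by CRT: x ≡ 33 (mod 37), x ≡ 27 (mod 71) ⇒ x ≡ 2512 (mod 2627).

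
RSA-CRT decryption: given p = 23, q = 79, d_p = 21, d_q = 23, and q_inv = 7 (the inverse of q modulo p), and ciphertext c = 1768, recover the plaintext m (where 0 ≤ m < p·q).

m₁ = c^(d_p) mod p: c ≡ 20 (mod 23), and 20^21 mod 23 = 15.
m₂ = c^(d_q) mod q: c ≡ 30 (mod 79), and 30^23 mod 79 = 47.
h = q_inv·(m₁ − m₂) mod p = 7·(15 − 47) mod 23 = 6.
m = m₂ + h·q = 47 + 6·79 = 521.

521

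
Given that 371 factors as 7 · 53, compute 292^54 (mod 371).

Mod 7: 292 ≡ 5; since 6 | 54, by Fermat 5^54 ≡ 1 (mod 7).
Mod 53: 292 ≡ 27; by Fermat, exponent reduces to 54 mod 52 = 2; 27^2 ≡ 40 (mod 53).
Combine by CRT: x ≡ 1 (mod 7), x ≡ 40 (mod 53) ⇒ x ≡ 358 (mod 371).

358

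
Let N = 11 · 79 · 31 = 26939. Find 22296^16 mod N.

Mod 11: 22296 ≡ 10; by Fermat, exponent reduces to 16 mod 10 = 6; 10^6 ≡ 1 (mod 11).
Mod 79: 22296 ≡ 18; 18^16 ≡ 65 (mod 79).
Mod 31: 22296 ≡ 7; 7^16 ≡ 7 (mod 31).
Combine by CRT: x ≡ 1 (mod 11), x ≡ 65 (mod 79), x ≡ 7 (mod 31) ⇒ x ≡ 15786 (mod 26939).

15786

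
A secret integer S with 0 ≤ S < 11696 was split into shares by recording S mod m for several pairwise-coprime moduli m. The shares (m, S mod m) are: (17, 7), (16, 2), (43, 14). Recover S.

The moduli are pairwise coprime; N = 17·16·43 = 11696.
N/17 = 688; 688 ≡ 8 (mod 17); 8·15 ≡ 1, so inverse 15.
N/16 = 731; 731 ≡ 11 (mod 16); 11·3 ≡ 1, so inverse 3.
N/43 = 272; 272 ≡ 14 (mod 43); 14·40 ≡ 1, so inverse 40.
S ≡ 7·688·15 + 2·731·3 + 14·272·40 = 228946.
228946 mod 11696 = 6722.

6722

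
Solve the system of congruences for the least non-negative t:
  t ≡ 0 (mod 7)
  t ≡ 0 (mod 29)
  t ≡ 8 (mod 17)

1827

The moduli are pairwise coprime; N = 7·29·17 = 3451.
N/7 = 493; 493 ≡ 3 (mod 7); 3·5 ≡ 1, so inverse 5.
N/29 = 119; 119 ≡ 3 (mod 29); 3·10 ≡ 1, so inverse 10.
N/17 = 203; 203 ≡ 16 (mod 17); 16·16 ≡ 1, so inverse 16.
t ≡ 0·493·5 + 0·119·10 + 8·203·16 = 25984.
25984 mod 3451 = 1827.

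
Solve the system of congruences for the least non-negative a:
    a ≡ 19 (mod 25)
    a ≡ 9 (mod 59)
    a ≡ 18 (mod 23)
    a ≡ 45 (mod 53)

791494

The moduli are pairwise coprime; N = 25·59·23·53 = 1798025.
N/25 = 71921; 71921 ≡ 21 (mod 25); 21·6 ≡ 1, so inverse 6.
N/59 = 30475; 30475 ≡ 31 (mod 59); 31·40 ≡ 1, so inverse 40.
N/23 = 78175; 78175 ≡ 21 (mod 23); 21·11 ≡ 1, so inverse 11.
N/53 = 33925; 33925 ≡ 5 (mod 53); 5·32 ≡ 1, so inverse 32.
a ≡ 19·71921·6 + 9·30475·40 + 18·78175·11 + 45·33925·32 = 83500644.
83500644 mod 1798025 = 791494.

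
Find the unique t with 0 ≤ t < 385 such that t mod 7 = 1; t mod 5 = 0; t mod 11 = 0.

From t ≡ 1 (mod 7) write t = 1 + 7s. Substituting into t ≡ 0 (mod 5) gives 7s ≡ 4 (mod 5), and since 2⁻¹ ≡ 3 (mod 5), s ≡ 2. Hence t ≡ 1 + 7·2 = 15 (mod 35).
From t ≡ 15 (mod 35) write t = 15 + 35s. Substituting into t ≡ 0 (mod 11) gives 35s ≡ 7 (mod 11), and since 2⁻¹ ≡ 6 (mod 11), s ≡ 9. Hence t ≡ 15 + 35·9 = 330 (mod 385).

330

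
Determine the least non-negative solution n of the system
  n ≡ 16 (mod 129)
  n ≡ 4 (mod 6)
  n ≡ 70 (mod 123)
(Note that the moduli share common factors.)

6466

gcd(129, 6) = 3 and 3 | (4 − 16), so the pair is consistent; merging gives n ≡ 16 (mod 258), where 258 = lcm(129, 6).
gcd(258, 123) = 3 and 3 | (70 − 16), so the pair is consistent; merging gives n ≡ 6466 (mod 10578), where 10578 = lcm(258, 123).
The solution is unique modulo lcm(129, 6, 123) = 10578.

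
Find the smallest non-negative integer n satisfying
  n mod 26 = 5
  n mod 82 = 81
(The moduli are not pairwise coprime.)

655

gcd(26, 82) = 2 and 2 | (81 − 5), so the pair is consistent; merging gives n ≡ 655 (mod 1066), where 1066 = lcm(26, 82).
The solution is unique modulo lcm(26, 82) = 1066.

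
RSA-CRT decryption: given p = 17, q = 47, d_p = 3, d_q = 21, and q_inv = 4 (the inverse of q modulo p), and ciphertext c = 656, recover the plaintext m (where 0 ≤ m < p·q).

82

m₁ = c^(d_p) mod p: c ≡ 10 (mod 17), and 10^3 mod 17 = 14.
m₂ = c^(d_q) mod q: c ≡ 45 (mod 47), and 45^21 mod 47 = 35.
h = q_inv·(m₁ − m₂) mod p = 4·(14 − 35) mod 17 = 1.
m = m₂ + h·q = 35 + 1·47 = 82.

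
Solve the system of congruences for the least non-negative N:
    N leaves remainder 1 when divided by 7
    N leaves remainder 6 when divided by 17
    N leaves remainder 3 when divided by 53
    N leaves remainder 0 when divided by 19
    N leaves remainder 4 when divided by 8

486172

The moduli are pairwise coprime; M = 7·17·53·19·8 = 958664.
M/7 = 136952; 136952 ≡ 4 (mod 7); 4·2 ≡ 1, so inverse 2.
M/17 = 56392; 56392 ≡ 3 (mod 17); 3·6 ≡ 1, so inverse 6.
M/53 = 18088; 18088 ≡ 15 (mod 53); 15·46 ≡ 1, so inverse 46.
M/19 = 50456; 50456 ≡ 11 (mod 19); 11·7 ≡ 1, so inverse 7.
M/8 = 119833; 119833 ≡ 1 (mod 8), inverse 1.
N ≡ 1·136952·2 + 6·56392·6 + 3·18088·46 + 0·50456·7 + 4·119833·1 = 5279492.
5279492 mod 958664 = 486172.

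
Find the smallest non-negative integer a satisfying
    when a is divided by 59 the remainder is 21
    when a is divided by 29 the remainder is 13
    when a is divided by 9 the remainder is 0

Combine the congruences pairwise.
From a ≡ 21 (mod 59) write a = 21 + 59t. Substituting into a ≡ 13 (mod 29) gives 59t ≡ 21 (mod 29), and since 1⁻¹ ≡ 1 (mod 29), t ≡ 21. Hence a ≡ 21 + 59·21 = 1260 (mod 1711).
From a ≡ 1260 (mod 1711) write a = 1260 + 1711t. Substituting into a ≡ 0 (mod 9) gives 1711t ≡ 0 (mod 9), and since 1⁻¹ ≡ 1 (mod 9), t ≡ 0. Hence a ≡ 1260 + 1711·0 = 1260 (mod 15399).

1260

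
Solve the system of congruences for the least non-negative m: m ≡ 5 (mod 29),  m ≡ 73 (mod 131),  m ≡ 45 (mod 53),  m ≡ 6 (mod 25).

270981

The moduli are pairwise coprime; N = 29·131·53·25 = 5033675.
N/29 = 173575; 173575 ≡ 10 (mod 29); 10·3 ≡ 1, so inverse 3.
N/131 = 38425; 38425 ≡ 42 (mod 131); 42·78 ≡ 1, so inverse 78.
N/53 = 94975; 94975 ≡ 52 (mod 53); 52·52 ≡ 1, so inverse 52.
N/25 = 201347; 201347 ≡ 22 (mod 25); 22·8 ≡ 1, so inverse 8.
m ≡ 5·173575·3 + 73·38425·78 + 45·94975·52 + 6·201347·8 = 453301731.
453301731 mod 5033675 = 270981.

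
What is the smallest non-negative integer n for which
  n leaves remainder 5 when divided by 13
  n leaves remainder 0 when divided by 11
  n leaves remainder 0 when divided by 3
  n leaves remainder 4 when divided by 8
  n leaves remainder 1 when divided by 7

18348

The moduli are pairwise coprime; M = 13·11·3·8·7 = 24024.
M/13 = 1848; 1848 ≡ 2 (mod 13); 2·7 ≡ 1, so inverse 7.
M/11 = 2184; 2184 ≡ 6 (mod 11); 6·2 ≡ 1, so inverse 2.
M/3 = 8008; 8008 ≡ 1 (mod 3), inverse 1.
M/8 = 3003; 3003 ≡ 3 (mod 8); 3·3 ≡ 1, so inverse 3.
M/7 = 3432; 3432 ≡ 2 (mod 7); 2·4 ≡ 1, so inverse 4.
n ≡ 5·1848·7 + 0·2184·2 + 0·8008·1 + 4·3003·3 + 1·3432·4 = 114444.
114444 mod 24024 = 18348.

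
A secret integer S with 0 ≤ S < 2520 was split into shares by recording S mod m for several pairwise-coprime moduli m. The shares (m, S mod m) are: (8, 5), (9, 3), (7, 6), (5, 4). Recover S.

1749

Combine the congruences pairwise.
From S ≡ 5 (mod 8) write S = 5 + 8t. Substituting into S ≡ 3 (mod 9) gives 8t ≡ 7 (mod 9), and since 8⁻¹ ≡ 8 (mod 9), t ≡ 2. Hence S ≡ 5 + 8·2 = 21 (mod 72).
From S ≡ 21 (mod 72) write S = 21 + 72t. Substituting into S ≡ 6 (mod 7) gives 72t ≡ 6 (mod 7), and since 2⁻¹ ≡ 4 (mod 7), t ≡ 3. Hence S ≡ 21 + 72·3 = 237 (mod 504).
From S ≡ 237 (mod 504) write S = 237 + 504t. Substituting into S ≡ 4 (mod 5) gives 504t ≡ 2 (mod 5), and since 4⁻¹ ≡ 4 (mod 5), t ≡ 3. Hence S ≡ 237 + 504·3 = 1749 (mod 2520).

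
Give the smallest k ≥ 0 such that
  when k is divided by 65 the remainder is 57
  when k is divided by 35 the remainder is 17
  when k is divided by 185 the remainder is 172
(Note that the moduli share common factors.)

8312

gcd(65, 35) = 5 and 5 | (17 − 57), so the pair is consistent; merging gives k ≡ 122 (mod 455), where 455 = lcm(65, 35).
gcd(455, 185) = 5 and 5 | (172 − 122), so the pair is consistent; merging gives k ≡ 8312 (mod 16835), where 16835 = lcm(455, 185).
The solution is unique modulo lcm(65, 35, 185) = 16835.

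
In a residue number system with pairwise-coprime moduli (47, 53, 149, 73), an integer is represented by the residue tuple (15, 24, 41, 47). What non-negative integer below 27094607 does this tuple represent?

6776710

The moduli are pairwise coprime; N = 47·53·149·73 = 27094607.
N/47 = 576481; 576481 ≡ 26 (mod 47); 26·38 ≡ 1, so inverse 38.
N/53 = 511219; 511219 ≡ 34 (mod 53); 34·39 ≡ 1, so inverse 39.
N/149 = 181843; 181843 ≡ 63 (mod 149); 63·123 ≡ 1, so inverse 123.
N/73 = 371159; 371159 ≡ 27 (mod 73); 27·46 ≡ 1, so inverse 46.
x ≡ 15·576481·38 + 24·511219·39 + 41·181843·123 + 47·371159·46 = 2526575161.
2526575161 mod 27094607 = 6776710.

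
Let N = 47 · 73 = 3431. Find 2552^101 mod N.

2166

Mod 47: 2552 ≡ 14; by Fermat, exponent reduces to 101 mod 46 = 9; 14^9 ≡ 4 (mod 47).
Mod 73: 2552 ≡ 70; by Fermat, exponent reduces to 101 mod 72 = 29; 70^29 ≡ 49 (mod 73).
Combine by CRT: x ≡ 4 (mod 47), x ≡ 49 (mod 73) ⇒ x ≡ 2166 (mod 3431).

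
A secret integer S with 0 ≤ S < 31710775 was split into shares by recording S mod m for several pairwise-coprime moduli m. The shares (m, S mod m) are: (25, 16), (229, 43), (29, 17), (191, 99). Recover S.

8115116

The moduli are pairwise coprime; N = 25·229·29·191 = 31710775.
N/25 = 1268431; 1268431 ≡ 6 (mod 25); 6·21 ≡ 1, so inverse 21.
N/229 = 138475; 138475 ≡ 159 (mod 229); 159·193 ≡ 1, so inverse 193.
N/29 = 1093475; 1093475 ≡ 1 (mod 29), inverse 1.
N/191 = 166025; 166025 ≡ 46 (mod 191); 46·54 ≡ 1, so inverse 54.
S ≡ 16·1268431·21 + 43·138475·193 + 17·1093475·1 + 99·166025·54 = 2481555566.
2481555566 mod 31710775 = 8115116.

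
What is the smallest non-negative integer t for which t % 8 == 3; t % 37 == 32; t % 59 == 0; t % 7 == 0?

From t ≡ 3 (mod 8) write t = 3 + 8s. Substituting into t ≡ 32 (mod 37) gives 8s ≡ 29 (mod 37), and since 8⁻¹ ≡ 14 (mod 37), s ≡ 36. Hence t ≡ 3 + 8·36 = 291 (mod 296).
From t ≡ 291 (mod 296) write t = 291 + 296s. Substituting into t ≡ 0 (mod 59) gives 296s ≡ 4 (mod 59), and since 1⁻¹ ≡ 1 (mod 59), s ≡ 4. Hence t ≡ 291 + 296·4 = 1475 (mod 17464).
From t ≡ 1475 (mod 17464) write t = 1475 + 17464s. Substituting into t ≡ 0 (mod 7) gives 17464s ≡ 2 (mod 7), and since 6⁻¹ ≡ 6 (mod 7), s ≡ 5. Hence t ≡ 1475 + 17464·5 = 88795 (mod 122248).

88795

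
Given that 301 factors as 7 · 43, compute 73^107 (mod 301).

89

Mod 7: 73 ≡ 3; by Fermat, exponent reduces to 107 mod 6 = 5; 3^5 ≡ 5 (mod 7).
Mod 43: 73 ≡ 30; by Fermat, exponent reduces to 107 mod 42 = 23; 30^23 ≡ 3 (mod 43).
Combine by CRT: x ≡ 5 (mod 7), x ≡ 3 (mod 43) ⇒ x ≡ 89 (mod 301).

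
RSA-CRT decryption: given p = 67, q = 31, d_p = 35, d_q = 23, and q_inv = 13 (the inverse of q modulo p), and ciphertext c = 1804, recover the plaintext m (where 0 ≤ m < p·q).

m₁ = c^(d_p) mod p: c ≡ 62 (mod 67), and 62^35 mod 67 = 25.
m₂ = c^(d_q) mod q: c ≡ 6 (mod 31), and 6^23 mod 31 = 26.
h = q_inv·(m₁ − m₂) mod p = 13·(25 − 26) mod 67 = 54.
m = m₂ + h·q = 26 + 54·31 = 1700.

1700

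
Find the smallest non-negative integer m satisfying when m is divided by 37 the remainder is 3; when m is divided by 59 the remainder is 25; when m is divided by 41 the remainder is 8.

80737

The moduli are pairwise coprime; N = 37·59·41 = 89503.
N/37 = 2419; 2419 ≡ 14 (mod 37); 14·8 ≡ 1, so inverse 8.
N/59 = 1517; 1517 ≡ 42 (mod 59); 42·52 ≡ 1, so inverse 52.
N/41 = 2183; 2183 ≡ 10 (mod 41); 10·37 ≡ 1, so inverse 37.
m ≡ 3·2419·8 + 25·1517·52 + 8·2183·37 = 2676324.
2676324 mod 89503 = 80737.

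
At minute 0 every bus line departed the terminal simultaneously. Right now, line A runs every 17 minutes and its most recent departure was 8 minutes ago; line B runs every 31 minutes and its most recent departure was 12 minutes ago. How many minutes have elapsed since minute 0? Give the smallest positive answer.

From t ≡ 8 (mod 17) write t = 8 + 17s. Substituting into t ≡ 12 (mod 31) gives 17s ≡ 4 (mod 31), and since 17⁻¹ ≡ 11 (mod 31), s ≡ 13. Hence t ≡ 8 + 17·13 = 229 (mod 527).

229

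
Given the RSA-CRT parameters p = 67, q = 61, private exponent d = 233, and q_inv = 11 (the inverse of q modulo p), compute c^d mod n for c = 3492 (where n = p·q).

1611

d_p = d mod (p−1) = 233 mod 66 = 35; d_q = d mod (q−1) = 53.
m₁ = c^(d_p) mod p: c ≡ 8 (mod 67), and 8^35 mod 67 = 3.
m₂ = c^(d_q) mod q: c ≡ 15 (mod 61), and 15^53 mod 61 = 25.
h = q_inv·(m₁ − m₂) mod p = 11·(3 − 25) mod 67 = 26.
m = m₂ + h·q = 25 + 26·61 = 1611.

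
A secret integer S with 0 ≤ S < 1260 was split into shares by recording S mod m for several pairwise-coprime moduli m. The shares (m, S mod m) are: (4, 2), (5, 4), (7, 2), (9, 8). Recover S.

From S ≡ 2 (mod 4) write S = 2 + 4t. Substituting into S ≡ 4 (mod 5) gives 4t ≡ 2 (mod 5), and since 4⁻¹ ≡ 4 (mod 5), t ≡ 3. Hence S ≡ 2 + 4·3 = 14 (mod 20).
From S ≡ 14 (mod 20) write S = 14 + 20t. Substituting into S ≡ 2 (mod 7) gives 20t ≡ 2 (mod 7), and since 6⁻¹ ≡ 6 (mod 7), t ≡ 5. Hence S ≡ 14 + 20·5 = 114 (mod 140).
From S ≡ 114 (mod 140) write S = 114 + 140t. Substituting into S ≡ 8 (mod 9) gives 140t ≡ 2 (mod 9), and since 5⁻¹ ≡ 2 (mod 9), t ≡ 4. Hence S ≡ 114 + 140·4 = 674 (mod 1260).

674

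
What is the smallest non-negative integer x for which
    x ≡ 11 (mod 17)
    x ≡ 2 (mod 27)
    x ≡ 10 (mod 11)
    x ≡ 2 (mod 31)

126389

From x ≡ 11 (mod 17) write x = 11 + 17t. Substituting into x ≡ 2 (mod 27) gives 17t ≡ 18 (mod 27), and since 17⁻¹ ≡ 8 (mod 27), t ≡ 9. Hence x ≡ 11 + 17·9 = 164 (mod 459).
From x ≡ 164 (mod 459) write x = 164 + 459t. Substituting into x ≡ 10 (mod 11) gives 459t ≡ 0 (mod 11), and since 8⁻¹ ≡ 7 (mod 11), t ≡ 0. Hence x ≡ 164 + 459·0 = 164 (mod 5049).
From x ≡ 164 (mod 5049) write x = 164 + 5049t. Substituting into x ≡ 2 (mod 31) gives 5049t ≡ 24 (mod 31), and since 27⁻¹ ≡ 23 (mod 31), t ≡ 25. Hence x ≡ 164 + 5049·25 = 126389 (mod 156519).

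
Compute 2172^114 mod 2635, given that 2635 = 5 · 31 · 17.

Mod 5: 2172 ≡ 2; by Fermat, exponent reduces to 114 mod 4 = 2; 2^2 ≡ 4 (mod 5).
Mod 31: 2172 ≡ 2; by Fermat, exponent reduces to 114 mod 30 = 24; 2^24 ≡ 16 (mod 31).
Mod 17: 2172 ≡ 13; by Fermat, exponent reduces to 114 mod 16 = 2; 13^2 ≡ 16 (mod 17).
Combine by CRT: x ≡ 4 (mod 5), x ≡ 16 (mod 31), x ≡ 16 (mod 17) ⇒ x ≡ 2124 (mod 2635).

2124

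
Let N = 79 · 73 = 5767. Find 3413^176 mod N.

3322

Mod 79: 3413 ≡ 16; by Fermat, exponent reduces to 176 mod 78 = 20; 16^20 ≡ 4 (mod 79).
Mod 73: 3413 ≡ 55; by Fermat, exponent reduces to 176 mod 72 = 32; 55^32 ≡ 37 (mod 73).
Combine by CRT: x ≡ 4 (mod 79), x ≡ 37 (mod 73) ⇒ x ≡ 3322 (mod 5767).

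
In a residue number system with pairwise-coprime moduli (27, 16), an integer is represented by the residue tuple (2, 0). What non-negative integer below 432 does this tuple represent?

From x ≡ 2 (mod 27) write x = 2 + 27t. Substituting into x ≡ 0 (mod 16) gives 27t ≡ 14 (mod 16), and since 11⁻¹ ≡ 3 (mod 16), t ≡ 10. Hence x ≡ 2 + 27·10 = 272 (mod 432).

272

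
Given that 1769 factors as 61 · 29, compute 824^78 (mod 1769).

1333

Mod 61: 824 ≡ 31; by Fermat, exponent reduces to 78 mod 60 = 18; 31^18 ≡ 52 (mod 61).
Mod 29: 824 ≡ 12; by Fermat, exponent reduces to 78 mod 28 = 22; 12^22 ≡ 28 (mod 29).
Combine by CRT: x ≡ 52 (mod 61), x ≡ 28 (mod 29) ⇒ x ≡ 1333 (mod 1769).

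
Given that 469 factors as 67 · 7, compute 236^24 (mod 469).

15

Mod 67: 236 ≡ 35; 35^24 ≡ 15 (mod 67).
Mod 7: 236 ≡ 5; since 6 | 24, by Fermat 5^24 ≡ 1 (mod 7).
Combine by CRT: x ≡ 15 (mod 67), x ≡ 1 (mod 7) ⇒ x ≡ 15 (mod 469).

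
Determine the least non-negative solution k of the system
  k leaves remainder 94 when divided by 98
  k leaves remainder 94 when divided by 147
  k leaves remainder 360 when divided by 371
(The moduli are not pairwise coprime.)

gcd(98, 147) = 49 and 49 | (94 − 94), so the pair is consistent; merging gives k ≡ 94 (mod 294), where 294 = lcm(98, 147).
gcd(294, 371) = 7 and 7 | (360 − 94), so the pair is consistent; merging gives k ≡ 3328 (mod 15582), where 15582 = lcm(294, 371).
The solution is unique modulo lcm(98, 147, 371) = 15582.

3328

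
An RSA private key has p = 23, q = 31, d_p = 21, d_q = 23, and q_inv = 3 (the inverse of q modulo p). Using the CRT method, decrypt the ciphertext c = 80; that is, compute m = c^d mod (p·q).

596

m₁ = c^(d_p) mod p: c ≡ 11 (mod 23), and 11^21 mod 23 = 21.
m₂ = c^(d_q) mod q: c ≡ 18 (mod 31), and 18^23 mod 31 = 7.
h = q_inv·(m₁ − m₂) mod p = 3·(21 − 7) mod 23 = 19.
m = m₂ + h·q = 7 + 19·31 = 596.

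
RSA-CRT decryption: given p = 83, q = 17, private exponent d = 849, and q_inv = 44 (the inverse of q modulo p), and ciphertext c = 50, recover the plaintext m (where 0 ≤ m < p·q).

1053

d_p = d mod (p−1) = 849 mod 82 = 29; d_q = d mod (q−1) = 1.
m₁ = c^(d_p) mod p: c ≡ 50 (mod 83), and 50^29 mod 83 = 57.
m₂ = c^(d_q) mod q: c ≡ 16 (mod 17), and 16^1 mod 17 = 16.
h = q_inv·(m₁ − m₂) mod p = 44·(57 − 16) mod 83 = 61.
m = m₂ + h·q = 16 + 61·17 = 1053.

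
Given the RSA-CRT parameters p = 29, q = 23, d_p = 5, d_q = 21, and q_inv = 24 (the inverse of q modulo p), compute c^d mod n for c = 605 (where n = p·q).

m₁ = c^(d_p) mod p: c ≡ 25 (mod 29), and 25^5 mod 29 = 20.
m₂ = c^(d_q) mod q: c ≡ 7 (mod 23), and 7^21 mod 23 = 10.
h = q_inv·(m₁ − m₂) mod p = 24·(20 − 10) mod 29 = 8.
m = m₂ + h·q = 10 + 8·23 = 194.

194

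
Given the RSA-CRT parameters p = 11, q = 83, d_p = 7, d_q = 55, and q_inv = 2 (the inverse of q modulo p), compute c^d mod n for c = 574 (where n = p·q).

458

m₁ = c^(d_p) mod p: c ≡ 2 (mod 11), and 2^7 mod 11 = 7.
m₂ = c^(d_q) mod q: c ≡ 76 (mod 83), and 76^55 mod 83 = 43.
h = q_inv·(m₁ − m₂) mod p = 2·(7 − 43) mod 11 = 5.
m = m₂ + h·q = 43 + 5·83 = 458.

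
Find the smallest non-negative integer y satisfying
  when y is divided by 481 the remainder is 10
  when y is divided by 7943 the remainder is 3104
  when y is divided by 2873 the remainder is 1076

gcd(481, 7943) = 13 and 13 | (3104 − 10), so the pair is consistent; merging gives y ≡ 42819 (mod 293891), where 293891 = lcm(481, 7943).
gcd(293891, 2873) = 169 and 169 | (1076 − 42819), so the pair is consistent; merging gives y ≡ 1512274 (mod 4996147), where 4996147 = lcm(293891, 2873).
The solution is unique modulo lcm(481, 7943, 2873) = 4996147.

1512274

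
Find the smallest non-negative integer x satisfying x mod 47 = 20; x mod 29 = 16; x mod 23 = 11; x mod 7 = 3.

60133

Combine the congruences pairwise.
From x ≡ 20 (mod 47) write x = 20 + 47t. Substituting into x ≡ 16 (mod 29) gives 47t ≡ 25 (mod 29), and since 18⁻¹ ≡ 21 (mod 29), t ≡ 3. Hence x ≡ 20 + 47·3 = 161 (mod 1363).
From x ≡ 161 (mod 1363) write x = 161 + 1363t. Substituting into x ≡ 11 (mod 23) gives 1363t ≡ 11 (mod 23), and since 6⁻¹ ≡ 4 (mod 23), t ≡ 21. Hence x ≡ 161 + 1363·21 = 28784 (mod 31349).
From x ≡ 28784 (mod 31349) write x = 28784 + 31349t. Substituting into x ≡ 3 (mod 7) gives 31349t ≡ 3 (mod 7), and since 3⁻¹ ≡ 5 (mod 7), t ≡ 1. Hence x ≡ 28784 + 31349·1 = 60133 (mod 219443).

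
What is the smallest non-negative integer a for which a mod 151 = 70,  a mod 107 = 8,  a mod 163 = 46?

1403313

The moduli are pairwise coprime; N = 151·107·163 = 2633591.
N/151 = 17441; 17441 ≡ 76 (mod 151); 76·2 ≡ 1, so inverse 2.
N/107 = 24613; 24613 ≡ 3 (mod 107); 3·36 ≡ 1, so inverse 36.
N/163 = 16157; 16157 ≡ 20 (mod 163); 20·106 ≡ 1, so inverse 106.
a ≡ 70·17441·2 + 8·24613·36 + 46·16157·106 = 88311816.
88311816 mod 2633591 = 1403313.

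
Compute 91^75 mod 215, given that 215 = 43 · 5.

131

Mod 43: 91 ≡ 5; by Fermat, exponent reduces to 75 mod 42 = 33; 5^33 ≡ 2 (mod 43).
Mod 5: 91 ≡ 1; by Fermat, exponent reduces to 75 mod 4 = 3; 1^3 ≡ 1 (mod 5).
Combine by CRT: x ≡ 2 (mod 43), x ≡ 1 (mod 5) ⇒ x ≡ 131 (mod 215).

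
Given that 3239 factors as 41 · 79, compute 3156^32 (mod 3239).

288

Mod 41: 3156 ≡ 40; 40^32 ≡ 1 (mod 41).
Mod 79: 3156 ≡ 75; 75^32 ≡ 51 (mod 79).
Combine by CRT: x ≡ 1 (mod 41), x ≡ 51 (mod 79) ⇒ x ≡ 288 (mod 3239).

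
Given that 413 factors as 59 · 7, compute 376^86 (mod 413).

Mod 59: 376 ≡ 22; by Fermat, exponent reduces to 86 mod 58 = 28; 22^28 ≡ 51 (mod 59).
Mod 7: 376 ≡ 5; by Fermat, exponent reduces to 86 mod 6 = 2; 5^2 ≡ 4 (mod 7).
Combine by CRT: x ≡ 51 (mod 59), x ≡ 4 (mod 7) ⇒ x ≡ 228 (mod 413).

228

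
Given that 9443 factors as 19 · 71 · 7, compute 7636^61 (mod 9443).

594

Mod 19: 7636 ≡ 17; by Fermat, exponent reduces to 61 mod 18 = 7; 17^7 ≡ 5 (mod 19).
Mod 71: 7636 ≡ 39; 39^61 ≡ 26 (mod 71).
Mod 7: 7636 ≡ 6; by Fermat, exponent reduces to 61 mod 6 = 1; 6^1 ≡ 6 (mod 7).
Combine by CRT: x ≡ 5 (mod 19), x ≡ 26 (mod 71), x ≡ 6 (mod 7) ⇒ x ≡ 594 (mod 9443).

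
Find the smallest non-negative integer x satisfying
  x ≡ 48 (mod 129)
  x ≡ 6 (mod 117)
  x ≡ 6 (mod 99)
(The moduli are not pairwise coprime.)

37329

gcd(129, 117) = 3 and 3 | (6 − 48), so the pair is consistent; merging gives x ≡ 2112 (mod 5031), where 5031 = lcm(129, 117).
gcd(5031, 99) = 9 and 9 | (6 − 2112), so the pair is consistent; merging gives x ≡ 37329 (mod 55341), where 55341 = lcm(5031, 99).
The solution is unique modulo lcm(129, 117, 99) = 55341.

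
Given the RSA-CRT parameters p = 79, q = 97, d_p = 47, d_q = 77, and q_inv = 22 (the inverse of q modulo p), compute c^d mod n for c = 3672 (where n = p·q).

7052

m₁ = c^(d_p) mod p: c ≡ 38 (mod 79), and 38^47 mod 79 = 21.
m₂ = c^(d_q) mod q: c ≡ 83 (mod 97), and 83^77 mod 97 = 68.
h = q_inv·(m₁ − m₂) mod p = 22·(21 − 68) mod 79 = 72.
m = m₂ + h·q = 68 + 72·97 = 7052.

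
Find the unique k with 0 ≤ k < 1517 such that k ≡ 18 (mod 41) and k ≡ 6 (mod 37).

Combine the congruences pairwise.
From k ≡ 18 (mod 41) write k = 18 + 41t. Substituting into k ≡ 6 (mod 37) gives 41t ≡ 25 (mod 37), and since 4⁻¹ ≡ 28 (mod 37), t ≡ 34. Hence k ≡ 18 + 41·34 = 1412 (mod 1517).

1412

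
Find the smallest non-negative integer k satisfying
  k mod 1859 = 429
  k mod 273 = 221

7865

Combine the congruences pairwise.
gcd(1859, 273) = 13 and 13 | (221 − 429), so the pair is consistent; merging gives k ≡ 7865 (mod 39039), where 39039 = lcm(1859, 273).
The solution is unique modulo lcm(1859, 273) = 39039.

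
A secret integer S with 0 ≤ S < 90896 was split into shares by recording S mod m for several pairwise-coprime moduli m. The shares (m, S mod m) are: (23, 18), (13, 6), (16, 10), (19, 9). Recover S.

The moduli are pairwise coprime; N = 23·13·16·19 = 90896.
N/23 = 3952; 3952 ≡ 19 (mod 23); 19·17 ≡ 1, so inverse 17.
N/13 = 6992; 6992 ≡ 11 (mod 13); 11·6 ≡ 1, so inverse 6.
N/16 = 5681; 5681 ≡ 1 (mod 16), inverse 1.
N/19 = 4784; 4784 ≡ 15 (mod 19); 15·14 ≡ 1, so inverse 14.
S ≡ 18·3952·17 + 6·6992·6 + 10·5681·1 + 9·4784·14 = 2120618.
2120618 mod 90896 = 30010.

30010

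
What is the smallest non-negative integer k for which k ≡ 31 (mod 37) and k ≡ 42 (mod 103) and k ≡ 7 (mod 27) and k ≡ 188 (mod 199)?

The moduli are pairwise coprime; N = 37·103·27·199 = 20476503.
N/37 = 553419; 553419 ≡ 10 (mod 37); 10·26 ≡ 1, so inverse 26.
N/103 = 198801; 198801 ≡ 11 (mod 103); 11·75 ≡ 1, so inverse 75.
N/27 = 758389; 758389 ≡ 13 (mod 27); 13·25 ≡ 1, so inverse 25.
N/199 = 102897; 102897 ≡ 14 (mod 199); 14·128 ≡ 1, so inverse 128.
k ≡ 31·553419·26 + 42·198801·75 + 7·758389·25 + 188·102897·128 = 3681110347.
3681110347 mod 20476503 = 15816310.

15816310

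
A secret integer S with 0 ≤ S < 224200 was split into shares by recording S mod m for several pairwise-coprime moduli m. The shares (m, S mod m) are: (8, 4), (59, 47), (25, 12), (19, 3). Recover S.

The moduli are pairwise coprime; N = 8·59·25·19 = 224200.
N/8 = 28025; 28025 ≡ 1 (mod 8), inverse 1.
N/59 = 3800; 3800 ≡ 24 (mod 59); 24·32 ≡ 1, so inverse 32.
N/25 = 8968; 8968 ≡ 18 (mod 25); 18·7 ≡ 1, so inverse 7.
N/19 = 11800; 11800 ≡ 1 (mod 19), inverse 1.
S ≡ 4·28025·1 + 47·3800·32 + 12·8968·7 + 3·11800·1 = 6616012.
6616012 mod 224200 = 114212.

114212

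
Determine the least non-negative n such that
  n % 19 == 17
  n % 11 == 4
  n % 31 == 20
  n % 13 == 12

From n ≡ 17 (mod 19) write n = 17 + 19t. Substituting into n ≡ 4 (mod 11) gives 19t ≡ 9 (mod 11), and since 8⁻¹ ≡ 7 (mod 11), t ≡ 8. Hence n ≡ 17 + 19·8 = 169 (mod 209).
From n ≡ 169 (mod 209) write n = 169 + 209t. Substituting into n ≡ 20 (mod 31) gives 209t ≡ 6 (mod 31), and since 23⁻¹ ≡ 27 (mod 31), t ≡ 7. Hence n ≡ 169 + 209·7 = 1632 (mod 6479).
From n ≡ 1632 (mod 6479) write n = 1632 + 6479t. Substituting into n ≡ 12 (mod 13) gives 6479t ≡ 5 (mod 13), and since 5⁻¹ ≡ 8 (mod 13), t ≡ 1. Hence n ≡ 1632 + 6479·1 = 8111 (mod 84227).

8111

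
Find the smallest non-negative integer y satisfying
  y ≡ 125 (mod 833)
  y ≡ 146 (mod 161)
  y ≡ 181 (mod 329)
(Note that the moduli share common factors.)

gcd(833, 161) = 7 and 7 | (146 − 125), so the pair is consistent; merging gives y ≡ 15119 (mod 19159), where 19159 = lcm(833, 161).
gcd(19159, 329) = 7 and 7 | (181 − 15119), so the pair is consistent; merging gives y ≡ 800638 (mod 900473), where 900473 = lcm(19159, 329).
The solution is unique modulo lcm(833, 161, 329) = 900473.

800638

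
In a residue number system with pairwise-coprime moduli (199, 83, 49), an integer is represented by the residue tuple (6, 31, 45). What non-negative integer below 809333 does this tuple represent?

470641

Combine the congruences pairwise.
From x ≡ 6 (mod 199) write x = 6 + 199t. Substituting into x ≡ 31 (mod 83) gives 199t ≡ 25 (mod 83), and since 33⁻¹ ≡ 78 (mod 83), t ≡ 41. Hence x ≡ 6 + 199·41 = 8165 (mod 16517).
From x ≡ 8165 (mod 16517) write x = 8165 + 16517t. Substituting into x ≡ 45 (mod 49) gives 16517t ≡ 14 (mod 49), and since 4⁻¹ ≡ 37 (mod 49), t ≡ 28. Hence x ≡ 8165 + 16517·28 = 470641 (mod 809333).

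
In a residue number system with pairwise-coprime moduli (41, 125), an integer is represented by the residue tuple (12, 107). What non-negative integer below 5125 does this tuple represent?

From x ≡ 12 (mod 41) write x = 12 + 41t. Substituting into x ≡ 107 (mod 125) gives 41t ≡ 95 (mod 125), and since 41⁻¹ ≡ 61 (mod 125), t ≡ 45. Hence x ≡ 12 + 41·45 = 1857 (mod 5125).

1857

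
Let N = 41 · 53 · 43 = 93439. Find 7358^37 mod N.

91249

Mod 41: 7358 ≡ 19; 19^37 ≡ 24 (mod 41).
Mod 53: 7358 ≡ 44; 44^37 ≡ 36 (mod 53).
Mod 43: 7358 ≡ 5; 5^37 ≡ 3 (mod 43).
Combine by CRT: x ≡ 24 (mod 41), x ≡ 36 (mod 53), x ≡ 3 (mod 43) ⇒ x ≡ 91249 (mod 93439).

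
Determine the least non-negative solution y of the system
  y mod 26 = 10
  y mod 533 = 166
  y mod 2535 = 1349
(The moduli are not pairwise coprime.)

14024

Combine the congruences pairwise.
gcd(26, 533) = 13 and 13 | (166 − 10), so the pair is consistent; merging gives y ≡ 166 (mod 1066), where 1066 = lcm(26, 533).
gcd(1066, 2535) = 13 and 13 | (1349 − 166), so the pair is consistent; merging gives y ≡ 14024 (mod 207870), where 207870 = lcm(1066, 2535).
The solution is unique modulo lcm(26, 533, 2535) = 207870.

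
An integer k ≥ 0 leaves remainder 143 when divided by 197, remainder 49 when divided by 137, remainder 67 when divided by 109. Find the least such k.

1377173

The moduli are pairwise coprime; N = 197·137·109 = 2941801.
N/197 = 14933; 14933 ≡ 158 (mod 197); 158·101 ≡ 1, so inverse 101.
N/137 = 21473; 21473 ≡ 101 (mod 137); 101·19 ≡ 1, so inverse 19.
N/109 = 26989; 26989 ≡ 66 (mod 109); 66·38 ≡ 1, so inverse 38.
k ≡ 143·14933·101 + 49·21473·19 + 67·26989·38 = 304382676.
304382676 mod 2941801 = 1377173.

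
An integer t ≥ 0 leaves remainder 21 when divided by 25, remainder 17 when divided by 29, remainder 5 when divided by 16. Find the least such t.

From t ≡ 21 (mod 25) write t = 21 + 25s. Substituting into t ≡ 17 (mod 29) gives 25s ≡ 25 (mod 29), and since 25⁻¹ ≡ 7 (mod 29), s ≡ 1. Hence t ≡ 21 + 25·1 = 46 (mod 725).
From t ≡ 46 (mod 725) write t = 46 + 725s. Substituting into t ≡ 5 (mod 16) gives 725s ≡ 7 (mod 16), and since 5⁻¹ ≡ 13 (mod 16), s ≡ 11. Hence t ≡ 46 + 725·11 = 8021 (mod 11600).

8021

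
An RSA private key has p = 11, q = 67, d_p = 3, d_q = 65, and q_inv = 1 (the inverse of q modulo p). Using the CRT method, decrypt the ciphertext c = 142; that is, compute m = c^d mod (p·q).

m₁ = c^(d_p) mod p: c ≡ 10 (mod 11), and 10^3 mod 11 = 10.
m₂ = c^(d_q) mod q: c ≡ 8 (mod 67), and 8^65 mod 67 = 42.
h = q_inv·(m₁ − m₂) mod p = 1·(10 − 42) mod 11 = 1.
m = m₂ + h·q = 42 + 1·67 = 109.

109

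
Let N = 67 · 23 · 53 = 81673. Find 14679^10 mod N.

22595

Mod 67: 14679 ≡ 6; 6^10 ≡ 16 (mod 67).
Mod 23: 14679 ≡ 5; 5^10 ≡ 9 (mod 23).
Mod 53: 14679 ≡ 51; 51^10 ≡ 17 (mod 53).
Combine by CRT: x ≡ 16 (mod 67), x ≡ 9 (mod 23), x ≡ 17 (mod 53) ⇒ x ≡ 22595 (mod 81673).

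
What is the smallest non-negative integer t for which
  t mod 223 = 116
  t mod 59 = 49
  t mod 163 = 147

2049709

The moduli are pairwise coprime; N = 223·59·163 = 2144591.
N/223 = 9617; 9617 ≡ 28 (mod 223); 28·8 ≡ 1, so inverse 8.
N/59 = 36349; 36349 ≡ 5 (mod 59); 5·12 ≡ 1, so inverse 12.
N/163 = 13157; 13157 ≡ 117 (mod 163); 117·124 ≡ 1, so inverse 124.
t ≡ 116·9617·8 + 49·36349·12 + 147·13157·124 = 270123584.
270123584 mod 2144591 = 2049709.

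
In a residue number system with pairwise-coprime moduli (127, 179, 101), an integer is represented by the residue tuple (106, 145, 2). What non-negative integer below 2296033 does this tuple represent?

1051412

From x ≡ 106 (mod 127) write x = 106 + 127t. Substituting into x ≡ 145 (mod 179) gives 127t ≡ 39 (mod 179), and since 127⁻¹ ≡ 148 (mod 179), t ≡ 44. Hence x ≡ 106 + 127·44 = 5694 (mod 22733).
From x ≡ 5694 (mod 22733) write x = 5694 + 22733t. Substituting into x ≡ 2 (mod 101) gives 22733t ≡ 65 (mod 101), and since 8⁻¹ ≡ 38 (mod 101), t ≡ 46. Hence x ≡ 5694 + 22733·46 = 1051412 (mod 2296033).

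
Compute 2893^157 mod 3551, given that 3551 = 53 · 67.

Mod 53: 2893 ≡ 31; by Fermat, exponent reduces to 157 mod 52 = 1; 31^1 ≡ 31 (mod 53).
Mod 67: 2893 ≡ 12; by Fermat, exponent reduces to 157 mod 66 = 25; 12^25 ≡ 63 (mod 67).
Combine by CRT: x ≡ 31 (mod 53), x ≡ 63 (mod 67) ⇒ x ≡ 1939 (mod 3551).

1939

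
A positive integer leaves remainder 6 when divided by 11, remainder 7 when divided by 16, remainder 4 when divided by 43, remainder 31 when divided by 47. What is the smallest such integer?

121479

From N ≡ 6 (mod 11) write N = 6 + 11t. Substituting into N ≡ 7 (mod 16) gives 11t ≡ 1 (mod 16), and since 11⁻¹ ≡ 3 (mod 16), t ≡ 3. Hence N ≡ 6 + 11·3 = 39 (mod 176).
From N ≡ 39 (mod 176) write N = 39 + 176t. Substituting into N ≡ 4 (mod 43) gives 176t ≡ 8 (mod 43), and since 4⁻¹ ≡ 11 (mod 43), t ≡ 2. Hence N ≡ 39 + 176·2 = 391 (mod 7568).
From N ≡ 391 (mod 7568) write N = 391 + 7568t. Substituting into N ≡ 31 (mod 47) gives 7568t ≡ 16 (mod 47), and since 1⁻¹ ≡ 1 (mod 47), t ≡ 16. Hence N ≡ 391 + 7568·16 = 121479 (mod 355696).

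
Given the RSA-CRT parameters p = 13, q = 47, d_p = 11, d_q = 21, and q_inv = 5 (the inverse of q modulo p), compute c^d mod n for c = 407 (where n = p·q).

m₁ = c^(d_p) mod p: c ≡ 4 (mod 13), and 4^11 mod 13 = 10.
m₂ = c^(d_q) mod q: c ≡ 31 (mod 47), and 31^21 mod 47 = 38.
h = q_inv·(m₁ − m₂) mod p = 5·(10 − 38) mod 13 = 3.
m = m₂ + h·q = 38 + 3·47 = 179.

179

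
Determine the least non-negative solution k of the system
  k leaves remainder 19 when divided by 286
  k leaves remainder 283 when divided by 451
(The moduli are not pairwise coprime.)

Combine the congruences pairwise.
gcd(286, 451) = 11 and 11 | (283 − 19), so the pair is consistent; merging gives k ≡ 6597 (mod 11726), where 11726 = lcm(286, 451).
The solution is unique modulo lcm(286, 451) = 11726.

6597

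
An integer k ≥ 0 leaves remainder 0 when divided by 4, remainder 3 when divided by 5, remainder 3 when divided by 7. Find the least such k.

108

From k ≡ 0 (mod 4) write k = 0 + 4t. Substituting into k ≡ 3 (mod 5) gives 4t ≡ 3 (mod 5), and since 4⁻¹ ≡ 4 (mod 5), t ≡ 2. Hence k ≡ 0 + 4·2 = 8 (mod 20).
From k ≡ 8 (mod 20) write k = 8 + 20t. Substituting into k ≡ 3 (mod 7) gives 20t ≡ 2 (mod 7), and since 6⁻¹ ≡ 6 (mod 7), t ≡ 5. Hence k ≡ 8 + 20·5 = 108 (mod 140).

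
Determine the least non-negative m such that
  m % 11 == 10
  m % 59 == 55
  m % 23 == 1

12858

The moduli are pairwise coprime; N = 11·59·23 = 14927.
N/11 = 1357; 1357 ≡ 4 (mod 11); 4·3 ≡ 1, so inverse 3.
N/59 = 253; 253 ≡ 17 (mod 59); 17·7 ≡ 1, so inverse 7.
N/23 = 649; 649 ≡ 5 (mod 23); 5·14 ≡ 1, so inverse 14.
m ≡ 10·1357·3 + 55·253·7 + 1·649·14 = 147201.
147201 mod 14927 = 12858.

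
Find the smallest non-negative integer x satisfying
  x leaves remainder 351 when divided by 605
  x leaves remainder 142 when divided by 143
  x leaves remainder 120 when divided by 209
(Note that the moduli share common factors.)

gcd(605, 143) = 11 and 11 | (142 − 351), so the pair is consistent; merging gives x ≡ 7006 (mod 7865), where 7865 = lcm(605, 143).
gcd(7865, 209) = 11 and 11 | (120 − 7006), so the pair is consistent; merging gives x ≡ 69926 (mod 149435), where 149435 = lcm(7865, 209).
The solution is unique modulo lcm(605, 143, 209) = 149435.

69926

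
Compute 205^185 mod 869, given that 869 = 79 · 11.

Mod 79: 205 ≡ 47; by Fermat, exponent reduces to 185 mod 78 = 29; 47^29 ≡ 66 (mod 79).
Mod 11: 205 ≡ 7; by Fermat, exponent reduces to 185 mod 10 = 5; 7^5 ≡ 10 (mod 11).
Combine by CRT: x ≡ 66 (mod 79), x ≡ 10 (mod 11) ⇒ x ≡ 461 (mod 869).

461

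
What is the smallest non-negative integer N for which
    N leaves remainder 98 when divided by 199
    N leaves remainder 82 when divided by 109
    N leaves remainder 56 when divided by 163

The moduli are pairwise coprime; M = 199·109·163 = 3535633.
M/199 = 17767; 17767 ≡ 56 (mod 199); 56·32 ≡ 1, so inverse 32.
M/109 = 32437; 32437 ≡ 64 (mod 109); 64·46 ≡ 1, so inverse 46.
M/163 = 21691; 21691 ≡ 12 (mod 163); 12·68 ≡ 1, so inverse 68.
N ≡ 98·17767·32 + 82·32437·46 + 56·21691·68 = 260669004.
260669004 mod 3535633 = 2567795.

2567795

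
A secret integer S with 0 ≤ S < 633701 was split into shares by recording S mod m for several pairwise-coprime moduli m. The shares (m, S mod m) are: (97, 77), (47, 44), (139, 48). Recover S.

418438

The moduli are pairwise coprime; N = 97·47·139 = 633701.
N/97 = 6533; 6533 ≡ 34 (mod 97); 34·20 ≡ 1, so inverse 20.
N/47 = 13483; 13483 ≡ 41 (mod 47); 41·39 ≡ 1, so inverse 39.
N/139 = 4559; 4559 ≡ 111 (mod 139); 111·134 ≡ 1, so inverse 134.
S ≡ 77·6533·20 + 44·13483·39 + 48·4559·134 = 62521136.
62521136 mod 633701 = 418438.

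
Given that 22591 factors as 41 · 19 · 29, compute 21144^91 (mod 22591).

Mod 41: 21144 ≡ 29; by Fermat, exponent reduces to 91 mod 40 = 11; 29^11 ≡ 15 (mod 41).
Mod 19: 21144 ≡ 16; by Fermat, exponent reduces to 91 mod 18 = 1; 16^1 ≡ 16 (mod 19).
Mod 29: 21144 ≡ 3; by Fermat, exponent reduces to 91 mod 28 = 7; 3^7 ≡ 12 (mod 29).
Combine by CRT: x ≡ 15 (mod 41), x ≡ 16 (mod 19), x ≡ 12 (mod 29) ⇒ x ≡ 14570 (mod 22591).

14570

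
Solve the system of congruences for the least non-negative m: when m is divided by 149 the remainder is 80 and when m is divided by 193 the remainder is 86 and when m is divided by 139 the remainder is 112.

Combine the congruences pairwise.
From m ≡ 80 (mod 149) write m = 80 + 149t. Substituting into m ≡ 86 (mod 193) gives 149t ≡ 6 (mod 193), and since 149⁻¹ ≡ 57 (mod 193), t ≡ 149. Hence m ≡ 80 + 149·149 = 22281 (mod 28757).
From m ≡ 22281 (mod 28757) write m = 22281 + 28757t. Substituting into m ≡ 112 (mod 139) gives 28757t ≡ 71 (mod 139), and since 123⁻¹ ≡ 26 (mod 139), t ≡ 39. Hence m ≡ 22281 + 28757·39 = 1143804 (mod 3997223).

1143804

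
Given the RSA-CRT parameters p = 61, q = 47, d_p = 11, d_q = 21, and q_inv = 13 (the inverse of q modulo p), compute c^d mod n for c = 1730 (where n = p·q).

m₁ = c^(d_p) mod p: c ≡ 22 (mod 61), and 22^11 mod 61 = 42.
m₂ = c^(d_q) mod q: c ≡ 38 (mod 47), and 38^21 mod 47 = 29.
h = q_inv·(m₁ − m₂) mod p = 13·(42 − 29) mod 61 = 47.
m = m₂ + h·q = 29 + 47·47 = 2238.

2238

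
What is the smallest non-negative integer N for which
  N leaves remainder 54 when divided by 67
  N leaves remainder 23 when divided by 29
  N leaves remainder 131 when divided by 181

151809

The moduli are pairwise coprime; M = 67·29·181 = 351683.
M/67 = 5249; 5249 ≡ 23 (mod 67); 23·35 ≡ 1, so inverse 35.
M/29 = 12127; 12127 ≡ 5 (mod 29); 5·6 ≡ 1, so inverse 6.
M/181 = 1943; 1943 ≡ 133 (mod 181); 133·49 ≡ 1, so inverse 49.
N ≡ 54·5249·35 + 23·12127·6 + 131·1943·49 = 24066253.
24066253 mod 351683 = 151809.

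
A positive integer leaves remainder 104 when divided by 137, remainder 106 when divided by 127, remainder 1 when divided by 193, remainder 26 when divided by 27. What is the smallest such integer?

37902113

The moduli are pairwise coprime; N = 137·127·193·27 = 90666189.
N/137 = 661797; 661797 ≡ 87 (mod 137); 87·63 ≡ 1, so inverse 63.
N/127 = 713907; 713907 ≡ 40 (mod 127); 40·54 ≡ 1, so inverse 54.
N/193 = 469773; 469773 ≡ 11 (mod 193); 11·158 ≡ 1, so inverse 158.
N/27 = 3358007; 3358007 ≡ 17 (mod 27); 17·8 ≡ 1, so inverse 8.
a ≡ 104·661797·63 + 106·713907·54 + 1·469773·158 + 26·3358007·8 = 9195187202.
9195187202 mod 90666189 = 37902113.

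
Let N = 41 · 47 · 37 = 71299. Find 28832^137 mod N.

46257

Mod 41: 28832 ≡ 9; by Fermat, exponent reduces to 137 mod 40 = 17; 9^17 ≡ 9 (mod 41).
Mod 47: 28832 ≡ 21; by Fermat, exponent reduces to 137 mod 46 = 45; 21^45 ≡ 9 (mod 47).
Mod 37: 28832 ≡ 9; by Fermat, exponent reduces to 137 mod 36 = 29; 9^29 ≡ 7 (mod 37).
Combine by CRT: x ≡ 9 (mod 41), x ≡ 9 (mod 47), x ≡ 7 (mod 37) ⇒ x ≡ 46257 (mod 71299).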